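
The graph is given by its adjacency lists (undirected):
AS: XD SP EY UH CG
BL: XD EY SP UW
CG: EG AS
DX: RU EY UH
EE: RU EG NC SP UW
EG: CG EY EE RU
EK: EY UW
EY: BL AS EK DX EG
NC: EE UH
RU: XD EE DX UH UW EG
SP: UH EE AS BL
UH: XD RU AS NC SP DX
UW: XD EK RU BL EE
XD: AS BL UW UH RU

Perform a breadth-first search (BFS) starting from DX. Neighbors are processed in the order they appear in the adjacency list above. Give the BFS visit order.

DX RU EY UH XD EE UW EG BL AS EK NC SP CG

Visit DX; enqueue RU, EY, UH → queue [RU, EY, UH]
Visit RU; enqueue XD, EE, UW, EG → queue [EY, UH, XD, EE, UW, EG]
Visit EY; enqueue BL, AS, EK → queue [UH, XD, EE, UW, EG, BL, AS, EK]
Visit UH; enqueue NC, SP → queue [XD, EE, UW, EG, BL, AS, EK, NC, SP]
Visit XD → queue [EE, UW, EG, BL, AS, EK, NC, SP]
Visit EE → queue [UW, EG, BL, AS, EK, NC, SP]
Visit UW → queue [EG, BL, AS, EK, NC, SP]
Visit EG; enqueue CG → queue [BL, AS, EK, NC, SP, CG]
Visit BL → queue [AS, EK, NC, SP, CG]
Visit AS → queue [EK, NC, SP, CG]
Visit EK → queue [NC, SP, CG]
Visit NC → queue [SP, CG]
Visit SP → queue [CG]
Visit CG → queue []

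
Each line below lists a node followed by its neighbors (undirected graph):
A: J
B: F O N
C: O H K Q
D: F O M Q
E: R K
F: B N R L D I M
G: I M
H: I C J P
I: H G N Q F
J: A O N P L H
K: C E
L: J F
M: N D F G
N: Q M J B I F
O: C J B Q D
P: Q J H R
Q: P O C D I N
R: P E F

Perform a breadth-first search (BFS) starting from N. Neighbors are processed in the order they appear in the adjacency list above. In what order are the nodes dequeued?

Visit N; enqueue Q, M, J, B, I, F → queue [Q, M, J, B, I, F]
Visit Q; enqueue P, O, C, D → queue [M, J, B, I, F, P, O, C, D]
Visit M; enqueue G → queue [J, B, I, F, P, O, C, D, G]
Visit J; enqueue A, L, H → queue [B, I, F, P, O, C, D, G, A, L, H]
Visit B → queue [I, F, P, O, C, D, G, A, L, H]
Visit I → queue [F, P, O, C, D, G, A, L, H]
Visit F; enqueue R → queue [P, O, C, D, G, A, L, H, R]
Visit P → queue [O, C, D, G, A, L, H, R]
Visit O → queue [C, D, G, A, L, H, R]
Visit C; enqueue K → queue [D, G, A, L, H, R, K]
Visit D → queue [G, A, L, H, R, K]
Visit G → queue [A, L, H, R, K]
Visit A → queue [L, H, R, K]
Visit L → queue [H, R, K]
Visit H → queue [R, K]
Visit R; enqueue E → queue [K, E]
Visit K → queue [E]
Visit E → queue []

N → Q → M → J → B → I → F → P → O → C → D → G → A → L → H → R → K → E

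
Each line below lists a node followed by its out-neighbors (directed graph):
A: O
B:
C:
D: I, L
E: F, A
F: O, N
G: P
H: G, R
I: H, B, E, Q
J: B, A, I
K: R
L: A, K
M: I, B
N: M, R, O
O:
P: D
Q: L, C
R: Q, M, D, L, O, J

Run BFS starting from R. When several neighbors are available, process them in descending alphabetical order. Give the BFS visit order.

R Q O M L J D C I B K A H E G F P N

Visit R; enqueue Q, O, M, L, J, D → queue [Q, O, M, L, J, D]
Visit Q; enqueue C → queue [O, M, L, J, D, C]
Visit O → queue [M, L, J, D, C]
Visit M; enqueue I, B → queue [L, J, D, C, I, B]
Visit L; enqueue K, A → queue [J, D, C, I, B, K, A]
Visit J → queue [D, C, I, B, K, A]
Visit D → queue [C, I, B, K, A]
Visit C → queue [I, B, K, A]
Visit I; enqueue H, E → queue [B, K, A, H, E]
Visit B → queue [K, A, H, E]
Visit K → queue [A, H, E]
Visit A → queue [H, E]
Visit H; enqueue G → queue [E, G]
Visit E; enqueue F → queue [G, F]
Visit G; enqueue P → queue [F, P]
Visit F; enqueue N → queue [P, N]
Visit P → queue [N]
Visit N → queue []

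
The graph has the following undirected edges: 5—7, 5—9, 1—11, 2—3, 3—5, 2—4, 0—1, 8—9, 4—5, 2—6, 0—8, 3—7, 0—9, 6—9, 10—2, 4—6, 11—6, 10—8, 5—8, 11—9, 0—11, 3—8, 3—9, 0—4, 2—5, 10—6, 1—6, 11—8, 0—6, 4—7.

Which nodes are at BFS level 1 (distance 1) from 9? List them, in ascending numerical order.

0, 3, 5, 6, 8, 11

Level 0: 9
Level 1: 0, 3, 5, 6, 8, 11
Level 2: 1, 2, 4, 7, 10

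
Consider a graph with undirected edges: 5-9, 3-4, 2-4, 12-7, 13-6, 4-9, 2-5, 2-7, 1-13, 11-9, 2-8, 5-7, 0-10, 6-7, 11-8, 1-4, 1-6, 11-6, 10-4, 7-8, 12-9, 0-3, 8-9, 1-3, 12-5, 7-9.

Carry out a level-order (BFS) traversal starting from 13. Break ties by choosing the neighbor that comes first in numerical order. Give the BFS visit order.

13 -> 1 -> 6 -> 3 -> 4 -> 7 -> 11 -> 0 -> 2 -> 9 -> 10 -> 5 -> 8 -> 12

Visit 13; enqueue 1, 6 → queue [1, 6]
Visit 1; enqueue 3, 4 → queue [6, 3, 4]
Visit 6; enqueue 7, 11 → queue [3, 4, 7, 11]
Visit 3; enqueue 0 → queue [4, 7, 11, 0]
Visit 4; enqueue 2, 9, 10 → queue [7, 11, 0, 2, 9, 10]
Visit 7; enqueue 5, 8, 12 → queue [11, 0, 2, 9, 10, 5, 8, 12]
Visit 11 → queue [0, 2, 9, 10, 5, 8, 12]
Visit 0 → queue [2, 9, 10, 5, 8, 12]
Visit 2 → queue [9, 10, 5, 8, 12]
Visit 9 → queue [10, 5, 8, 12]
Visit 10 → queue [5, 8, 12]
Visit 5 → queue [8, 12]
Visit 8 → queue [12]
Visit 12 → queue []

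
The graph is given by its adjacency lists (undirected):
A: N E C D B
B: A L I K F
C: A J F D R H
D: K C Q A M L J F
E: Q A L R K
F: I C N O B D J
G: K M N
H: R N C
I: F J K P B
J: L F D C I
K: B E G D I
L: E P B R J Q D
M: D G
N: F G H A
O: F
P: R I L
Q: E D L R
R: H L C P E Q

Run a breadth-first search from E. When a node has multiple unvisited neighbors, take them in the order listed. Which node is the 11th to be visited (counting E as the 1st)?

Visit E; enqueue Q, A, L, R, K → queue [Q, A, L, R, K]
Visit Q; enqueue D → queue [A, L, R, K, D]
Visit A; enqueue N, C, B → queue [L, R, K, D, N, C, B]
Visit L; enqueue P, J → queue [R, K, D, N, C, B, P, J]
Visit R; enqueue H → queue [K, D, N, C, B, P, J, H]
Visit K; enqueue G, I → queue [D, N, C, B, P, J, H, G, I]
Visit D; enqueue M, F → queue [N, C, B, P, J, H, G, I, M, F]
Visit N → queue [C, B, P, J, H, G, I, M, F]
Visit C → queue [B, P, J, H, G, I, M, F]
Visit B → queue [P, J, H, G, I, M, F]
Visit P → queue [J, H, G, I, M, F]
Visit J → queue [H, G, I, M, F]
Visit H → queue [G, I, M, F]
Visit G → queue [I, M, F]
Visit I → queue [M, F]
Visit M → queue [F]
Visit F; enqueue O → queue [O]
Visit O → queue []

Visit order: E, Q, A, L, R, K, D, N, C, B, P, J, H, G, I, M, F, O

P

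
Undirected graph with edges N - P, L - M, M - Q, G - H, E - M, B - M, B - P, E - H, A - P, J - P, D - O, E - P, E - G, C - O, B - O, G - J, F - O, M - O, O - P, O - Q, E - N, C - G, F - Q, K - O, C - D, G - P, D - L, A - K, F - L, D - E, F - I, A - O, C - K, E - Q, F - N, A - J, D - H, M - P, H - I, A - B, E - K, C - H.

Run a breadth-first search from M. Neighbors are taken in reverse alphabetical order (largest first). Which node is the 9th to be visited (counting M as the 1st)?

Visit M; enqueue Q, P, O, L, E, B → queue [Q, P, O, L, E, B]
Visit Q; enqueue F → queue [P, O, L, E, B, F]
Visit P; enqueue N, J, G, A → queue [O, L, E, B, F, N, J, G, A]
Visit O; enqueue K, D, C → queue [L, E, B, F, N, J, G, A, K, D, C]
Visit L → queue [E, B, F, N, J, G, A, K, D, C]
Visit E; enqueue H → queue [B, F, N, J, G, A, K, D, C, H]
Visit B → queue [F, N, J, G, A, K, D, C, H]
Visit F; enqueue I → queue [N, J, G, A, K, D, C, H, I]
Visit N → queue [J, G, A, K, D, C, H, I]
Visit J → queue [G, A, K, D, C, H, I]
Visit G → queue [A, K, D, C, H, I]
Visit A → queue [K, D, C, H, I]
Visit K → queue [D, C, H, I]
Visit D → queue [C, H, I]
Visit C → queue [H, I]
Visit H → queue [I]
Visit I → queue []

Visit order: M, Q, P, O, L, E, B, F, N, J, G, A, K, D, C, H, I

N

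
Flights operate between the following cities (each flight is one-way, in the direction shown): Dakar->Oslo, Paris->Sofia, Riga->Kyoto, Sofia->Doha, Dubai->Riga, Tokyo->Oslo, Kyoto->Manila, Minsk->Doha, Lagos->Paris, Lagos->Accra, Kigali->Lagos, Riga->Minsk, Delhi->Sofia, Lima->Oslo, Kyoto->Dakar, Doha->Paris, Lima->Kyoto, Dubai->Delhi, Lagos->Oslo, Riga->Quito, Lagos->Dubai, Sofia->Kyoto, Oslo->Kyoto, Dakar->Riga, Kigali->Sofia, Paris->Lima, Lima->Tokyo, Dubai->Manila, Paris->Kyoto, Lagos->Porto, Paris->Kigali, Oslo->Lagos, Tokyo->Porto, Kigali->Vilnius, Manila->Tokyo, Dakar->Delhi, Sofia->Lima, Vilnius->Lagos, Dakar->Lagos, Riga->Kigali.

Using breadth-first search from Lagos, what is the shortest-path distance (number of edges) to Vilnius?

Level 0: Lagos
Level 1: Accra, Dubai, Oslo, Paris, Porto
Level 2: Delhi, Kigali, Kyoto, Lima, Manila, Riga, Sofia
Level 3: Dakar, Doha, Minsk, Quito, Tokyo, Vilnius
Vilnius first appears at level 3.

3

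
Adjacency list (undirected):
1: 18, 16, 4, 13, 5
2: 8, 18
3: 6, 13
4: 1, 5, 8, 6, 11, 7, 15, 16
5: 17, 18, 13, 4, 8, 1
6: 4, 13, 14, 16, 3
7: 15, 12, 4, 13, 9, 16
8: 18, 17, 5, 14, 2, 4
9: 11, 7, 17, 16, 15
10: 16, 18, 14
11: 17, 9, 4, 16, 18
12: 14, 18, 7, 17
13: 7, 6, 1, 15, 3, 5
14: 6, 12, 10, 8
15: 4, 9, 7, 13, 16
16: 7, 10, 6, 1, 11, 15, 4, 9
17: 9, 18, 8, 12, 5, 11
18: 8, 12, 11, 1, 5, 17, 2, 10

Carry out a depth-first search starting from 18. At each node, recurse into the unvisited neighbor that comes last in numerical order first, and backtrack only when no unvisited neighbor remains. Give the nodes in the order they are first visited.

Visit 18
18 → 17
17 → 12
12 → 14
14 → 10
10 → 16
16 → 15
15 → 13
13 → 7
7 → 9
9 → 11
11 → 4
4 → 8
8 → 5
5 → 1
8 → 2
4 → 6
6 → 3

18, 17, 12, 14, 10, 16, 15, 13, 7, 9, 11, 4, 8, 5, 1, 2, 6, 3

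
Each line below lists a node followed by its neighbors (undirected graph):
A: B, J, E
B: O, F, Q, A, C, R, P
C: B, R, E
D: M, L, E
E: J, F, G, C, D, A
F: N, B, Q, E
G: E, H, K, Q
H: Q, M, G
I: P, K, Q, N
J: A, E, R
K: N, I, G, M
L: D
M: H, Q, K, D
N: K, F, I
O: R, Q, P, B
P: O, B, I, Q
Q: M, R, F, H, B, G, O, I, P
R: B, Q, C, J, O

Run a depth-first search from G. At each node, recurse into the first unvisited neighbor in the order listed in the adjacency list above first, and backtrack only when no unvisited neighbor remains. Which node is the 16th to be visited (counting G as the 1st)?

D

Visit G
G → E
E → J
J → A
A → B
B → O
O → R
R → Q
Q → M
M → H
M → K
K → N
N → F
N → I
I → P
M → D
D → L
R → C

Visit order: G, E, J, A, B, O, R, Q, M, H, K, N, F, I, P, D, L, C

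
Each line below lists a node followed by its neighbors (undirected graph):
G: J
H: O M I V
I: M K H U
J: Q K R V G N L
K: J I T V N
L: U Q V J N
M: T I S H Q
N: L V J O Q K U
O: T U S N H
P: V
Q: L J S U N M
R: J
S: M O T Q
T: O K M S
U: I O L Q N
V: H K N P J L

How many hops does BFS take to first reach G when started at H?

Level 0: H
Level 1: I, M, O, V
Level 2: J, K, L, N, P, Q, S, T, U
Level 3: G, R
G first appears at level 3.

3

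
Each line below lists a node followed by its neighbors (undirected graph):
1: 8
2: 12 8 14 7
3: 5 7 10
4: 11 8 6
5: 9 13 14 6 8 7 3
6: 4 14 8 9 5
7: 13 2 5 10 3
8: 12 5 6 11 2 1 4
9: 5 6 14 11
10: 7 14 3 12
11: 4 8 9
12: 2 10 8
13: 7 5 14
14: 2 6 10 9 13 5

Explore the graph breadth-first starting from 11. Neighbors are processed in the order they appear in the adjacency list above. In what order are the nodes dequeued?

Visit 11; enqueue 4, 8, 9 → queue [4, 8, 9]
Visit 4; enqueue 6 → queue [8, 9, 6]
Visit 8; enqueue 12, 5, 2, 1 → queue [9, 6, 12, 5, 2, 1]
Visit 9; enqueue 14 → queue [6, 12, 5, 2, 1, 14]
Visit 6 → queue [12, 5, 2, 1, 14]
Visit 12; enqueue 10 → queue [5, 2, 1, 14, 10]
Visit 5; enqueue 13, 7, 3 → queue [2, 1, 14, 10, 13, 7, 3]
Visit 2 → queue [1, 14, 10, 13, 7, 3]
Visit 1 → queue [14, 10, 13, 7, 3]
Visit 14 → queue [10, 13, 7, 3]
Visit 10 → queue [13, 7, 3]
Visit 13 → queue [7, 3]
Visit 7 → queue [3]
Visit 3 → queue []

11, 4, 8, 9, 6, 12, 5, 2, 1, 14, 10, 13, 7, 3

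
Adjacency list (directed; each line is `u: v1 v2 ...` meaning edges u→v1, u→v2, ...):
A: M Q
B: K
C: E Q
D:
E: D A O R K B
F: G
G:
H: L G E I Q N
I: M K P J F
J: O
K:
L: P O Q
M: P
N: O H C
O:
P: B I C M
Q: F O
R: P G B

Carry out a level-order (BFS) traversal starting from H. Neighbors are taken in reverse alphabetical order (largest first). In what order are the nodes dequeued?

H, Q, N, L, I, G, E, O, F, C, P, M, K, J, R, D, B, A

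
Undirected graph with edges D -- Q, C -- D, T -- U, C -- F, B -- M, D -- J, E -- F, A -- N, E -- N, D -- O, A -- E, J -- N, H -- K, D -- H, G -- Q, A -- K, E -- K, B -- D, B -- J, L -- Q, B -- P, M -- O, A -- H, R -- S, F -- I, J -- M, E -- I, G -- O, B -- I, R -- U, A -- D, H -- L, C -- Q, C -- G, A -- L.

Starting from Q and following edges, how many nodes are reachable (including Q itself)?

17

BFS from Q visits: Q, C, D, G, L, F, A, B, H, J, O, E, I, K, N, M, P
Reachable nodes: 17 of 21 total.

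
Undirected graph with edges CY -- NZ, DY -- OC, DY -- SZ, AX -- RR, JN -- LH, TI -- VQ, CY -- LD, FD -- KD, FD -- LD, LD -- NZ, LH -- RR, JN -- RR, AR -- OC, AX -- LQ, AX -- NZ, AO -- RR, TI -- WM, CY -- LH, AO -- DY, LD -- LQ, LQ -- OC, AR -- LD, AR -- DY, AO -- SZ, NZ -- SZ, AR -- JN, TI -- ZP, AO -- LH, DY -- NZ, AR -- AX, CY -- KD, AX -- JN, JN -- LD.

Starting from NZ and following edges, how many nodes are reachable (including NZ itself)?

15

BFS from NZ visits: NZ, AX, CY, DY, LD, SZ, AR, JN, LQ, RR, KD, LH, AO, OC, FD
Reachable nodes: 15 of 19 total.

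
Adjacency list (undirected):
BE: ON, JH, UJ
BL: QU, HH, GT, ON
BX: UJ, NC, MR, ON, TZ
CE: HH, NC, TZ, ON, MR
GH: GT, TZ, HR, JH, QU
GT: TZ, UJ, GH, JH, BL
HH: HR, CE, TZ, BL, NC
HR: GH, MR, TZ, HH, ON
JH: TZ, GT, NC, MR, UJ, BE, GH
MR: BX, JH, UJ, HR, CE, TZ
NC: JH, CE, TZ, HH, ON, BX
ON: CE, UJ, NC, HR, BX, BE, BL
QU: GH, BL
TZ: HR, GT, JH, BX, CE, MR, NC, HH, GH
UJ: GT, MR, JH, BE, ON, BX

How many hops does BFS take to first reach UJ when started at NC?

2

Level 0: NC
Level 1: BX, CE, HH, JH, ON, TZ
Level 2: BE, BL, GH, GT, HR, MR, UJ
Level 3: QU
UJ first appears at level 2.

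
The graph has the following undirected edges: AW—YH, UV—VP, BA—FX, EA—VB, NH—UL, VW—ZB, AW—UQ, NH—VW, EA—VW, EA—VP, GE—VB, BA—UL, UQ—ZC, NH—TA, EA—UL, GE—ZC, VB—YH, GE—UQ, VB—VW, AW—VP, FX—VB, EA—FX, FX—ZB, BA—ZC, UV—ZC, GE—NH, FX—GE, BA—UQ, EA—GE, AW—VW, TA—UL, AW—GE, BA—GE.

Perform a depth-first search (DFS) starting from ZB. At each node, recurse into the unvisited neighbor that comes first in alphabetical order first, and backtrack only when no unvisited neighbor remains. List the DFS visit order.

Visit ZB
ZB → FX
FX → BA
BA → GE
GE → AW
AW → UQ
UQ → ZC
ZC → UV
UV → VP
VP → EA
EA → UL
UL → NH
NH → TA
NH → VW
VW → VB
VB → YH

ZB, FX, BA, GE, AW, UQ, ZC, UV, VP, EA, UL, NH, TA, VW, VB, YH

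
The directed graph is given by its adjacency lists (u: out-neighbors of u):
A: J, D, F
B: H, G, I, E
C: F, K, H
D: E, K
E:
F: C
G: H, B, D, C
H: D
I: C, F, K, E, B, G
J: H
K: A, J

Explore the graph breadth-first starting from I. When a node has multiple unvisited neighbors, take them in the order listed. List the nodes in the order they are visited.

I, C, F, K, E, B, G, H, A, J, D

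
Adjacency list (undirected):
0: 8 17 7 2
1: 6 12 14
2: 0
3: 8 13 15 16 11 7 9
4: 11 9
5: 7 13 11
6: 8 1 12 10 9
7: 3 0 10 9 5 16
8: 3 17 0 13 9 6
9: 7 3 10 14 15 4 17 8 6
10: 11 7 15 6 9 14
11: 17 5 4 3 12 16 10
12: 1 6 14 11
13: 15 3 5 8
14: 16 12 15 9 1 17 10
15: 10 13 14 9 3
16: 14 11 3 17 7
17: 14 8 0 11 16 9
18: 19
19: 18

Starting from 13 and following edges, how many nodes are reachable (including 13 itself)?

BFS from 13 visits: 13, 15, 8, 5, 3, 14, 10, 9, 17, 6, 0, 11, 7, 16, 12, 1, 4, 2
Reachable nodes: 18 of 20 total.

18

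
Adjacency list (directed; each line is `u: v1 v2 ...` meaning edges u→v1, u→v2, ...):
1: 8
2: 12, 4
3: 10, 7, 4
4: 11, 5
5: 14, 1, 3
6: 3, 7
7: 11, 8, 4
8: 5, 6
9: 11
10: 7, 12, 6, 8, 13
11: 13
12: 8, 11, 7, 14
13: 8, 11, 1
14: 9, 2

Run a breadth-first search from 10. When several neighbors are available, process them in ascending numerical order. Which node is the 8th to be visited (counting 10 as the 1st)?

Visit 10; enqueue 6, 7, 8, 12, 13 → queue [6, 7, 8, 12, 13]
Visit 6; enqueue 3 → queue [7, 8, 12, 13, 3]
Visit 7; enqueue 4, 11 → queue [8, 12, 13, 3, 4, 11]
Visit 8; enqueue 5 → queue [12, 13, 3, 4, 11, 5]
Visit 12; enqueue 14 → queue [13, 3, 4, 11, 5, 14]
Visit 13; enqueue 1 → queue [3, 4, 11, 5, 14, 1]
Visit 3 → queue [4, 11, 5, 14, 1]
Visit 4 → queue [11, 5, 14, 1]
Visit 11 → queue [5, 14, 1]
Visit 5 → queue [14, 1]
Visit 14; enqueue 2, 9 → queue [1, 2, 9]
Visit 1 → queue [2, 9]
Visit 2 → queue [9]
Visit 9 → queue []

Visit order: 10, 6, 7, 8, 12, 13, 3, 4, 11, 5, 14, 1, 2, 9

4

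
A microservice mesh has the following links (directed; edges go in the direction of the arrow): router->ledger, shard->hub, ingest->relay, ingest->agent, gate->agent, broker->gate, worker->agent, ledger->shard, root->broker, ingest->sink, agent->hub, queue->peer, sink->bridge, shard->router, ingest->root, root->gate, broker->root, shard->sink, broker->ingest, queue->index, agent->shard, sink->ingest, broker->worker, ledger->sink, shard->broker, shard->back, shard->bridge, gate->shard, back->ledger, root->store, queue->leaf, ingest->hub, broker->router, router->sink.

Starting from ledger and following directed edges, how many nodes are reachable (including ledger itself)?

15

BFS from ledger visits: ledger, shard, sink, back, bridge, broker, hub, router, ingest, gate, root, worker, agent, relay, store
Reachable nodes: 15 of 19 total.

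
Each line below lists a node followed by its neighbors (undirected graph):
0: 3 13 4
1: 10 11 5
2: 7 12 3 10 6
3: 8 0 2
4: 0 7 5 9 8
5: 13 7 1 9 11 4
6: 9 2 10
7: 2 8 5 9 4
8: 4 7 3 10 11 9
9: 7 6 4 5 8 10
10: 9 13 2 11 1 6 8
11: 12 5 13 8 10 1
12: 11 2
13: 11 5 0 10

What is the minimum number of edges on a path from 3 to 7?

2

Level 0: 3
Level 1: 0, 2, 8
Level 2: 4, 6, 7, 9, 10, 11, 12, 13
Level 3: 1, 5
7 first appears at level 2.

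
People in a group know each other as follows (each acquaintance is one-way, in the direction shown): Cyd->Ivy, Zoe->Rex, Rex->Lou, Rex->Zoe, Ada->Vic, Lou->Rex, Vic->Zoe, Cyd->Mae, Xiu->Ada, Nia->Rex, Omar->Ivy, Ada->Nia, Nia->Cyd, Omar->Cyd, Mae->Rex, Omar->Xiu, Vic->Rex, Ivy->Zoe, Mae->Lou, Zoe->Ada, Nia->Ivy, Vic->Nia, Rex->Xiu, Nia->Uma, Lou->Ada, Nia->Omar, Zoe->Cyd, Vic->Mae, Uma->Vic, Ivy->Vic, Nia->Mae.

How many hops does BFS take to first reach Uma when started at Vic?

Level 0: Vic
Level 1: Mae, Nia, Rex, Zoe
Level 2: Ada, Cyd, Ivy, Lou, Omar, Uma, Xiu
Uma first appears at level 2.

2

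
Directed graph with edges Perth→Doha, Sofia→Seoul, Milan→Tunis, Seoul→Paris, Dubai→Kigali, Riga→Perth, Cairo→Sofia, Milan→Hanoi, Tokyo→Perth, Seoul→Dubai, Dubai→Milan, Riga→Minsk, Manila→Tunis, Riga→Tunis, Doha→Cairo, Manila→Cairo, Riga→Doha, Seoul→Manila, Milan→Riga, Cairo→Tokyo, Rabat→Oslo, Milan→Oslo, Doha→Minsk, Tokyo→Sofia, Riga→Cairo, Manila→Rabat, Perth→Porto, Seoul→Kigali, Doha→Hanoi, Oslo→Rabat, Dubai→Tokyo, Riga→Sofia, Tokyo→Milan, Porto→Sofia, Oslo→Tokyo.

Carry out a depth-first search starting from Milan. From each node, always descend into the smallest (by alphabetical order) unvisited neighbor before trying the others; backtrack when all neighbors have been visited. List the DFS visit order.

Milan → Hanoi → Oslo → Rabat → Tokyo → Perth → Doha → Cairo → Sofia → Seoul → Dubai → Kigali → Manila → Tunis → Paris → Minsk → Porto → Riga

Visit Milan
Milan → Hanoi
Milan → Oslo
Oslo → Rabat
Oslo → Tokyo
Tokyo → Perth
Perth → Doha
Doha → Cairo
Cairo → Sofia
Sofia → Seoul
Seoul → Dubai
Dubai → Kigali
Seoul → Manila
Manila → Tunis
Seoul → Paris
Doha → Minsk
Perth → Porto
Milan → Riga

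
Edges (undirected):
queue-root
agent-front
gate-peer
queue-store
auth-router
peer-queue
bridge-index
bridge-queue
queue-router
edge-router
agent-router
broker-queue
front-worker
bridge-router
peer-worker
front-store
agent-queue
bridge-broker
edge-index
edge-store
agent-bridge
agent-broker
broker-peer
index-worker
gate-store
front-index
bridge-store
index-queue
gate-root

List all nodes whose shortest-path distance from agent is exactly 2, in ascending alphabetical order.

Level 0: agent
Level 1: bridge, broker, front, queue, router
Level 2: auth, edge, index, peer, root, store, worker
Level 3: gate

auth, edge, index, peer, root, store, worker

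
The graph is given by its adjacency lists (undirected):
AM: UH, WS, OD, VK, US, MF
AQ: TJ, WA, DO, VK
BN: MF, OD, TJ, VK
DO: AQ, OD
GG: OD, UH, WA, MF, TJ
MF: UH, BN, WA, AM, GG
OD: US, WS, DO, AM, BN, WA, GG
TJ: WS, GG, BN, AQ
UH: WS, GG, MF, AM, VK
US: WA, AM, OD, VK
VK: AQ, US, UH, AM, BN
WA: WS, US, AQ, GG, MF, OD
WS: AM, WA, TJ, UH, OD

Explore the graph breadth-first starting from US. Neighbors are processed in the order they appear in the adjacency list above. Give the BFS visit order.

US WA AM OD VK WS AQ GG MF UH DO BN TJ

Visit US; enqueue WA, AM, OD, VK → queue [WA, AM, OD, VK]
Visit WA; enqueue WS, AQ, GG, MF → queue [AM, OD, VK, WS, AQ, GG, MF]
Visit AM; enqueue UH → queue [OD, VK, WS, AQ, GG, MF, UH]
Visit OD; enqueue DO, BN → queue [VK, WS, AQ, GG, MF, UH, DO, BN]
Visit VK → queue [WS, AQ, GG, MF, UH, DO, BN]
Visit WS; enqueue TJ → queue [AQ, GG, MF, UH, DO, BN, TJ]
Visit AQ → queue [GG, MF, UH, DO, BN, TJ]
Visit GG → queue [MF, UH, DO, BN, TJ]
Visit MF → queue [UH, DO, BN, TJ]
Visit UH → queue [DO, BN, TJ]
Visit DO → queue [BN, TJ]
Visit BN → queue [TJ]
Visit TJ → queue []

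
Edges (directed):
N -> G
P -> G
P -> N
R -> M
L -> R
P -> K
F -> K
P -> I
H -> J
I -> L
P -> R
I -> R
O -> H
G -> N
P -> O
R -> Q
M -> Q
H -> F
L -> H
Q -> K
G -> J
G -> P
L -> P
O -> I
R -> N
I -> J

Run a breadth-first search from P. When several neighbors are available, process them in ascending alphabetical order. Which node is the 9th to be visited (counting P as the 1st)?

L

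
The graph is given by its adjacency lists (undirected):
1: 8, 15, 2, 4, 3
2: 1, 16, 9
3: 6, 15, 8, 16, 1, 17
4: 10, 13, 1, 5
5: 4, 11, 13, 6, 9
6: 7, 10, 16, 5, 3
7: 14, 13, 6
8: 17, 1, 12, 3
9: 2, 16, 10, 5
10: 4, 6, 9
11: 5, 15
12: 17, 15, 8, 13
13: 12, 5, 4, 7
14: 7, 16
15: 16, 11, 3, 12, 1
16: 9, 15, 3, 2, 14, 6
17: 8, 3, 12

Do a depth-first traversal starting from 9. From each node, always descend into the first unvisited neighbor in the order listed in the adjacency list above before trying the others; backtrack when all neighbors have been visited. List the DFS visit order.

9 → 2 → 1 → 8 → 17 → 3 → 6 → 7 → 14 → 16 → 15 → 11 → 5 → 4 → 10 → 13 → 12

Visit 9
9 → 2
2 → 1
1 → 8
8 → 17
17 → 3
3 → 6
6 → 7
7 → 14
14 → 16
16 → 15
15 → 11
11 → 5
5 → 4
4 → 10
4 → 13
13 → 12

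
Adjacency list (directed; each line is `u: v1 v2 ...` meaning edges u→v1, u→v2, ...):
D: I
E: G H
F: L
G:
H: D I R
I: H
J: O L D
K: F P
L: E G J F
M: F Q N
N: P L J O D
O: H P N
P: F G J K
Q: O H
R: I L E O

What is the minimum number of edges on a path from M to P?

Level 0: M
Level 1: F, N, Q
Level 2: D, H, J, L, O, P
Level 3: E, G, I, K, R
P first appears at level 2.

2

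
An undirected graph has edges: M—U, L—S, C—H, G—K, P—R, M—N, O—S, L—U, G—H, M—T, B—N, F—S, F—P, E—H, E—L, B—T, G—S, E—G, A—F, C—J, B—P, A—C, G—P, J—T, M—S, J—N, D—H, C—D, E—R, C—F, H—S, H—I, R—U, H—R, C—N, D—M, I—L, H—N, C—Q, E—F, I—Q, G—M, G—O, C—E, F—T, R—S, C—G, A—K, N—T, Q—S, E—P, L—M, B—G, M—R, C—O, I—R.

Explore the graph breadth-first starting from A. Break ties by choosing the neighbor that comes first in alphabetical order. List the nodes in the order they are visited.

Visit A; enqueue C, F, K → queue [C, F, K]
Visit C; enqueue D, E, G, H, J, N, O, Q → queue [F, K, D, E, G, H, J, N, O, Q]
Visit F; enqueue P, S, T → queue [K, D, E, G, H, J, N, O, Q, P, S, T]
Visit K → queue [D, E, G, H, J, N, O, Q, P, S, T]
Visit D; enqueue M → queue [E, G, H, J, N, O, Q, P, S, T, M]
Visit E; enqueue L, R → queue [G, H, J, N, O, Q, P, S, T, M, L, R]
Visit G; enqueue B → queue [H, J, N, O, Q, P, S, T, M, L, R, B]
Visit H; enqueue I → queue [J, N, O, Q, P, S, T, M, L, R, B, I]
Visit J → queue [N, O, Q, P, S, T, M, L, R, B, I]
Visit N → queue [O, Q, P, S, T, M, L, R, B, I]
Visit O → queue [Q, P, S, T, M, L, R, B, I]
Visit Q → queue [P, S, T, M, L, R, B, I]
Visit P → queue [S, T, M, L, R, B, I]
Visit S → queue [T, M, L, R, B, I]
Visit T → queue [M, L, R, B, I]
Visit M; enqueue U → queue [L, R, B, I, U]
Visit L → queue [R, B, I, U]
Visit R → queue [B, I, U]
Visit B → queue [I, U]
Visit I → queue [U]
Visit U → queue []

A C F K D E G H J N O Q P S T M L R B I U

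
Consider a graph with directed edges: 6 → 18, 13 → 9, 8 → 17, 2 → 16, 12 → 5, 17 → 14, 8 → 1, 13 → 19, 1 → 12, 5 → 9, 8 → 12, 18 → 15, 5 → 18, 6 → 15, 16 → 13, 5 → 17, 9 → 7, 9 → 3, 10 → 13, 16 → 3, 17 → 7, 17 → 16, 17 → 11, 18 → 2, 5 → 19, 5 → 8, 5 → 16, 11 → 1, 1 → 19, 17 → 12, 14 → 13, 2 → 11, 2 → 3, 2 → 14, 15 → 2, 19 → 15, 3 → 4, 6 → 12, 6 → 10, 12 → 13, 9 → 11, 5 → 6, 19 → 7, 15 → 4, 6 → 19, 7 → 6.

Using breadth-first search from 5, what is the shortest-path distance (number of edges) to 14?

2

Level 0: 5
Level 1: 6, 8, 9, 16, 17, 18, 19
Level 2: 1, 2, 3, 7, 10, 11, 12, 13, 14, 15
Level 3: 4
14 first appears at level 2.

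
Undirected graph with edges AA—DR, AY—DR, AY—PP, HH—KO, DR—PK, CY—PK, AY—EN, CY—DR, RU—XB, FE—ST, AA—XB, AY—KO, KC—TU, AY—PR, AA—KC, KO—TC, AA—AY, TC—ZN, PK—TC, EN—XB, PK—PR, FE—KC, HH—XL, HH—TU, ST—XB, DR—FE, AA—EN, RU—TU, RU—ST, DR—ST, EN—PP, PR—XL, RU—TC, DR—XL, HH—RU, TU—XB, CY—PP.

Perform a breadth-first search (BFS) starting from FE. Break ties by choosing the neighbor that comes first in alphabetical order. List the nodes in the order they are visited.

FE, DR, KC, ST, AA, AY, CY, PK, XL, TU, RU, XB, EN, KO, PP, PR, TC, HH, ZN

Visit FE; enqueue DR, KC, ST → queue [DR, KC, ST]
Visit DR; enqueue AA, AY, CY, PK, XL → queue [KC, ST, AA, AY, CY, PK, XL]
Visit KC; enqueue TU → queue [ST, AA, AY, CY, PK, XL, TU]
Visit ST; enqueue RU, XB → queue [AA, AY, CY, PK, XL, TU, RU, XB]
Visit AA; enqueue EN → queue [AY, CY, PK, XL, TU, RU, XB, EN]
Visit AY; enqueue KO, PP, PR → queue [CY, PK, XL, TU, RU, XB, EN, KO, PP, PR]
Visit CY → queue [PK, XL, TU, RU, XB, EN, KO, PP, PR]
Visit PK; enqueue TC → queue [XL, TU, RU, XB, EN, KO, PP, PR, TC]
Visit XL; enqueue HH → queue [TU, RU, XB, EN, KO, PP, PR, TC, HH]
Visit TU → queue [RU, XB, EN, KO, PP, PR, TC, HH]
Visit RU → queue [XB, EN, KO, PP, PR, TC, HH]
Visit XB → queue [EN, KO, PP, PR, TC, HH]
Visit EN → queue [KO, PP, PR, TC, HH]
Visit KO → queue [PP, PR, TC, HH]
Visit PP → queue [PR, TC, HH]
Visit PR → queue [TC, HH]
Visit TC; enqueue ZN → queue [HH, ZN]
Visit HH → queue [ZN]
Visit ZN → queue []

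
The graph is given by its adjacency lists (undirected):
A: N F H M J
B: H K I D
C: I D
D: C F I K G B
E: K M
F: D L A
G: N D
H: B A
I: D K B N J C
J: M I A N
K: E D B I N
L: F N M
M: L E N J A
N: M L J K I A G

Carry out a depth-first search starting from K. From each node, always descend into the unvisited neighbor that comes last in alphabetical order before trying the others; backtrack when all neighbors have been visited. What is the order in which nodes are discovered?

K → N → M → L → F → D → I → J → A → H → B → C → G → E

Visit K
K → N
N → M
M → L
L → F
F → D
D → I
I → J
J → A
A → H
H → B
I → C
D → G
M → E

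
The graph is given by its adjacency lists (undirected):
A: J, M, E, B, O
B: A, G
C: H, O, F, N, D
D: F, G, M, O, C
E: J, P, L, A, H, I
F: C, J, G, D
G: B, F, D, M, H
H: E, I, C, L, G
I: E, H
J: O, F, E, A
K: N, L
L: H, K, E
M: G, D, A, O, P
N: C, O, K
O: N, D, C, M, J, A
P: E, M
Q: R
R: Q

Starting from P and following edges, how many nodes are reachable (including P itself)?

16

BFS from P visits: P, E, M, J, L, A, H, I, G, D, O, F, K, B, C, N
Reachable nodes: 16 of 18 total.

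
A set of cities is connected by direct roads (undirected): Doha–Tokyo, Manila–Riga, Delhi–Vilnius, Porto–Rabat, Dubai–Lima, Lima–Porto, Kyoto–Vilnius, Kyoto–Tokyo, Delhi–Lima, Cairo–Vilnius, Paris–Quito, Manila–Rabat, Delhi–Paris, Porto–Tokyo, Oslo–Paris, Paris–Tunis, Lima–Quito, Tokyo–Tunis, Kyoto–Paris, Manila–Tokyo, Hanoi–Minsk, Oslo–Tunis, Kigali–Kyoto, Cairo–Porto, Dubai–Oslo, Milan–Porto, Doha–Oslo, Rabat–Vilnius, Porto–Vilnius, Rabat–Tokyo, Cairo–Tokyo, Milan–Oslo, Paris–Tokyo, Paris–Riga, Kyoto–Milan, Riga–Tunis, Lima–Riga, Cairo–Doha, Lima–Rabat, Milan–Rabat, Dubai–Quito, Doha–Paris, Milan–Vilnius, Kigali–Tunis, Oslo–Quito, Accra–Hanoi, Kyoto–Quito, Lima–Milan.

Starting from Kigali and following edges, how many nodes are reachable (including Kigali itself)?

BFS from Kigali visits: Kigali, Kyoto, Tunis, Milan, Paris, Quito, Tokyo, Vilnius, Oslo, Riga, Lima, Porto, Rabat, Delhi, Doha, Dubai, Cairo, Manila
Reachable nodes: 18 of 21 total.

18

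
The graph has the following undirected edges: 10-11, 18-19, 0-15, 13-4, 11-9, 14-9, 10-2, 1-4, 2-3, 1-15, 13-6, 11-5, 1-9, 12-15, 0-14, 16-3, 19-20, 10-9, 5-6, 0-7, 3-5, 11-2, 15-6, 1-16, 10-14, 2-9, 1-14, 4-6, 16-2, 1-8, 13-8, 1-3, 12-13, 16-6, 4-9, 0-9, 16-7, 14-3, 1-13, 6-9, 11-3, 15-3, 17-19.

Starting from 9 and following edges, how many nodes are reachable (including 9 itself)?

17

BFS from 9 visits: 9, 14, 11, 10, 6, 4, 2, 1, 0, 3, 5, 16, 15, 13, 8, 7, 12
Reachable nodes: 17 of 21 total.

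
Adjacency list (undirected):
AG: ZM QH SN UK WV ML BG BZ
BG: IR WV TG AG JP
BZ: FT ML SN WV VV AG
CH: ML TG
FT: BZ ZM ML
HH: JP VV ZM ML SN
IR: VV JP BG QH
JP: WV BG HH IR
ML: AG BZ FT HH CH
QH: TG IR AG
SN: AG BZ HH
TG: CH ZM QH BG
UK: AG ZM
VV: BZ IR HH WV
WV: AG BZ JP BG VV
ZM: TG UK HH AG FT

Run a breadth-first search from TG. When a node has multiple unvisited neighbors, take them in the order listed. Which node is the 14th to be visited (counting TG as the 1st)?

BZ

Visit TG; enqueue CH, ZM, QH, BG → queue [CH, ZM, QH, BG]
Visit CH; enqueue ML → queue [ZM, QH, BG, ML]
Visit ZM; enqueue UK, HH, AG, FT → queue [QH, BG, ML, UK, HH, AG, FT]
Visit QH; enqueue IR → queue [BG, ML, UK, HH, AG, FT, IR]
Visit BG; enqueue WV, JP → queue [ML, UK, HH, AG, FT, IR, WV, JP]
Visit ML; enqueue BZ → queue [UK, HH, AG, FT, IR, WV, JP, BZ]
Visit UK → queue [HH, AG, FT, IR, WV, JP, BZ]
Visit HH; enqueue VV, SN → queue [AG, FT, IR, WV, JP, BZ, VV, SN]
Visit AG → queue [FT, IR, WV, JP, BZ, VV, SN]
Visit FT → queue [IR, WV, JP, BZ, VV, SN]
Visit IR → queue [WV, JP, BZ, VV, SN]
Visit WV → queue [JP, BZ, VV, SN]
Visit JP → queue [BZ, VV, SN]
Visit BZ → queue [VV, SN]
Visit VV → queue [SN]
Visit SN → queue []

Visit order: TG, CH, ZM, QH, BG, ML, UK, HH, AG, FT, IR, WV, JP, BZ, VV, SN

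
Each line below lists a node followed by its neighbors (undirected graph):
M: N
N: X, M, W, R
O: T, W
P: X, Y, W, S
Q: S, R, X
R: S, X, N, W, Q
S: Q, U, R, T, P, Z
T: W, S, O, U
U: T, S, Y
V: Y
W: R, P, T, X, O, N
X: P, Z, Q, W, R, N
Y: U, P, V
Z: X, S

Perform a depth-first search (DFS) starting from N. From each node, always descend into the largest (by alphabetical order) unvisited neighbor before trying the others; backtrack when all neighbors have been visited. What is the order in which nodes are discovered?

Visit N
N → X
X → Z
Z → S
S → U
U → Y
Y → V
Y → P
P → W
W → T
T → O
W → R
R → Q
N → M

N → X → Z → S → U → Y → V → P → W → T → O → R → Q → M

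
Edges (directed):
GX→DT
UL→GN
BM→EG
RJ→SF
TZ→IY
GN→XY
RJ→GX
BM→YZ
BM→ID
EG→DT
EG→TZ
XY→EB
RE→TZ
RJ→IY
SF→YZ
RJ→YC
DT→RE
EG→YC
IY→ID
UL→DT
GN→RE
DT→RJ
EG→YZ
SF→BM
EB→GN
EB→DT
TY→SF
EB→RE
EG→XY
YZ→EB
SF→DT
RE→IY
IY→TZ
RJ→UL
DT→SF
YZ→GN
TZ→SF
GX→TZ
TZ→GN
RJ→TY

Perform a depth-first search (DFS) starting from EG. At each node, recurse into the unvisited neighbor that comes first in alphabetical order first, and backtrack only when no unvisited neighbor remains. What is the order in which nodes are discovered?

EG, DT, RE, IY, ID, TZ, GN, XY, EB, SF, BM, YZ, RJ, GX, TY, UL, YC

Visit EG
EG → DT
DT → RE
RE → IY
IY → ID
IY → TZ
TZ → GN
GN → XY
XY → EB
TZ → SF
SF → BM
BM → YZ
DT → RJ
RJ → GX
RJ → TY
RJ → UL
RJ → YC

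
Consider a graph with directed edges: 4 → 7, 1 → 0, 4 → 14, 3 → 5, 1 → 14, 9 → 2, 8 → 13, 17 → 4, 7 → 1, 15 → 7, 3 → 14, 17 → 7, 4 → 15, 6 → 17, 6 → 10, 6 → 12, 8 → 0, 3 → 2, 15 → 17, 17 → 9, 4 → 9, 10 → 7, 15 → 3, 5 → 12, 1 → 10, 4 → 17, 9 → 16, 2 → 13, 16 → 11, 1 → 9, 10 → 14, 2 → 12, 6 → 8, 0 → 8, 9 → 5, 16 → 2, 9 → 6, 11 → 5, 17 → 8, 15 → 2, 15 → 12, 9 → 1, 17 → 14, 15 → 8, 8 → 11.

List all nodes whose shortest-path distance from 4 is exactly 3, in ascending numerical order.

Level 0: 4
Level 1: 7, 9, 14, 15, 17
Level 2: 1, 2, 3, 5, 6, 8, 12, 16
Level 3: 0, 10, 11, 13

0, 10, 11, 13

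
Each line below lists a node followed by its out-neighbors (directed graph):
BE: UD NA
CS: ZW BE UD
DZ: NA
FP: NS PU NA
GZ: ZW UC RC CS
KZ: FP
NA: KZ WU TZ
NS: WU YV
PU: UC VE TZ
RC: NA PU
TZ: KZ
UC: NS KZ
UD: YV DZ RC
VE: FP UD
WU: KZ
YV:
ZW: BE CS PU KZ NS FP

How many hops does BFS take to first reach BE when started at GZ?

Level 0: GZ
Level 1: CS, RC, UC, ZW
Level 2: BE, FP, KZ, NA, NS, PU, UD
Level 3: DZ, TZ, VE, WU, YV
BE first appears at level 2.

2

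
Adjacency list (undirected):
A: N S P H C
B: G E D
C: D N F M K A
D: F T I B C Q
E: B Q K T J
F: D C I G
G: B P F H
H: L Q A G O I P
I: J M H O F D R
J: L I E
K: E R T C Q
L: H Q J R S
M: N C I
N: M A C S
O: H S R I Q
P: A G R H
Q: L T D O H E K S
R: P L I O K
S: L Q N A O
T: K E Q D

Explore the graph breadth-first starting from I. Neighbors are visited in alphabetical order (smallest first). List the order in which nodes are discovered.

Visit I; enqueue D, F, H, J, M, O, R → queue [D, F, H, J, M, O, R]
Visit D; enqueue B, C, Q, T → queue [F, H, J, M, O, R, B, C, Q, T]
Visit F; enqueue G → queue [H, J, M, O, R, B, C, Q, T, G]
Visit H; enqueue A, L, P → queue [J, M, O, R, B, C, Q, T, G, A, L, P]
Visit J; enqueue E → queue [M, O, R, B, C, Q, T, G, A, L, P, E]
Visit M; enqueue N → queue [O, R, B, C, Q, T, G, A, L, P, E, N]
Visit O; enqueue S → queue [R, B, C, Q, T, G, A, L, P, E, N, S]
Visit R; enqueue K → queue [B, C, Q, T, G, A, L, P, E, N, S, K]
Visit B → queue [C, Q, T, G, A, L, P, E, N, S, K]
Visit C → queue [Q, T, G, A, L, P, E, N, S, K]
Visit Q → queue [T, G, A, L, P, E, N, S, K]
Visit T → queue [G, A, L, P, E, N, S, K]
Visit G → queue [A, L, P, E, N, S, K]
Visit A → queue [L, P, E, N, S, K]
Visit L → queue [P, E, N, S, K]
Visit P → queue [E, N, S, K]
Visit E → queue [N, S, K]
Visit N → queue [S, K]
Visit S → queue [K]
Visit K → queue []

I, D, F, H, J, M, O, R, B, C, Q, T, G, A, L, P, E, N, S, K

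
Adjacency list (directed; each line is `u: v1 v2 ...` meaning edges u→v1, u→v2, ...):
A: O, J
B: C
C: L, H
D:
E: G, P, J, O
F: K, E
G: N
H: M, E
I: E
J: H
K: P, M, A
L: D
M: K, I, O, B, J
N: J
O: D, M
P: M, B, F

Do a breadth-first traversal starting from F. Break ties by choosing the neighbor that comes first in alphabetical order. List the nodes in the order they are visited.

Visit F; enqueue E, K → queue [E, K]
Visit E; enqueue G, J, O, P → queue [K, G, J, O, P]
Visit K; enqueue A, M → queue [G, J, O, P, A, M]
Visit G; enqueue N → queue [J, O, P, A, M, N]
Visit J; enqueue H → queue [O, P, A, M, N, H]
Visit O; enqueue D → queue [P, A, M, N, H, D]
Visit P; enqueue B → queue [A, M, N, H, D, B]
Visit A → queue [M, N, H, D, B]
Visit M; enqueue I → queue [N, H, D, B, I]
Visit N → queue [H, D, B, I]
Visit H → queue [D, B, I]
Visit D → queue [B, I]
Visit B; enqueue C → queue [I, C]
Visit I → queue [C]
Visit C; enqueue L → queue [L]
Visit L → queue []

F, E, K, G, J, O, P, A, M, N, H, D, B, I, C, L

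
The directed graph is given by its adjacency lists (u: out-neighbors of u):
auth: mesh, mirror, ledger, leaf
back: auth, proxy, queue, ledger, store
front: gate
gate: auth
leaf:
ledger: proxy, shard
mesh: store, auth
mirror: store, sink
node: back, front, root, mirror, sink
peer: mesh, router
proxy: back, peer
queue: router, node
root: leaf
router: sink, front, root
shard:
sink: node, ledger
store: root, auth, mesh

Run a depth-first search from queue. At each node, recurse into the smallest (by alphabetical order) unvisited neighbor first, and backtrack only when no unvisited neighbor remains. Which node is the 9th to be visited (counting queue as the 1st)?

Visit queue
queue → node
node → back
back → auth
auth → leaf
auth → ledger
ledger → proxy
proxy → peer
peer → mesh
mesh → store
store → root
peer → router
router → front
front → gate
router → sink
ledger → shard
auth → mirror

Visit order: queue, node, back, auth, leaf, ledger, proxy, peer, mesh, store, root, router, front, gate, sink, shard, mirror

mesh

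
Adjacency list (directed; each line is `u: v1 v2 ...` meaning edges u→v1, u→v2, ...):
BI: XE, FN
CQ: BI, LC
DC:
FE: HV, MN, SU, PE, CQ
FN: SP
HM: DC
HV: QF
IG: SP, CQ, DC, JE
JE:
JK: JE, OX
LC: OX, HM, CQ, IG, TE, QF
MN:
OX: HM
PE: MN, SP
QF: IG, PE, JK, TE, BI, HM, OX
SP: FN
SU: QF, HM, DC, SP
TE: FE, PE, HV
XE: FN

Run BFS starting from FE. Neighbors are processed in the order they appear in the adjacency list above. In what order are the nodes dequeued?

FE, HV, MN, SU, PE, CQ, QF, HM, DC, SP, BI, LC, IG, JK, TE, OX, FN, XE, JE

Visit FE; enqueue HV, MN, SU, PE, CQ → queue [HV, MN, SU, PE, CQ]
Visit HV; enqueue QF → queue [MN, SU, PE, CQ, QF]
Visit MN → queue [SU, PE, CQ, QF]
Visit SU; enqueue HM, DC, SP → queue [PE, CQ, QF, HM, DC, SP]
Visit PE → queue [CQ, QF, HM, DC, SP]
Visit CQ; enqueue BI, LC → queue [QF, HM, DC, SP, BI, LC]
Visit QF; enqueue IG, JK, TE, OX → queue [HM, DC, SP, BI, LC, IG, JK, TE, OX]
Visit HM → queue [DC, SP, BI, LC, IG, JK, TE, OX]
Visit DC → queue [SP, BI, LC, IG, JK, TE, OX]
Visit SP; enqueue FN → queue [BI, LC, IG, JK, TE, OX, FN]
Visit BI; enqueue XE → queue [LC, IG, JK, TE, OX, FN, XE]
Visit LC → queue [IG, JK, TE, OX, FN, XE]
Visit IG; enqueue JE → queue [JK, TE, OX, FN, XE, JE]
Visit JK → queue [TE, OX, FN, XE, JE]
Visit TE → queue [OX, FN, XE, JE]
Visit OX → queue [FN, XE, JE]
Visit FN → queue [XE, JE]
Visit XE → queue [JE]
Visit JE → queue []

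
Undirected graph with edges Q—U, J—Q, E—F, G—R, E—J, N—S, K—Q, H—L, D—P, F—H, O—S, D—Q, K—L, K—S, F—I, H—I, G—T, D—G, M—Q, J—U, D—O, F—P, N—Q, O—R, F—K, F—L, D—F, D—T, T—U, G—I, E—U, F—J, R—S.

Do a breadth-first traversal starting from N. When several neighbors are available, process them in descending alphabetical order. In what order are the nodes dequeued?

N -> S -> Q -> R -> O -> K -> U -> M -> J -> D -> G -> L -> F -> T -> E -> P -> I -> H

Visit N; enqueue S, Q → queue [S, Q]
Visit S; enqueue R, O, K → queue [Q, R, O, K]
Visit Q; enqueue U, M, J, D → queue [R, O, K, U, M, J, D]
Visit R; enqueue G → queue [O, K, U, M, J, D, G]
Visit O → queue [K, U, M, J, D, G]
Visit K; enqueue L, F → queue [U, M, J, D, G, L, F]
Visit U; enqueue T, E → queue [M, J, D, G, L, F, T, E]
Visit M → queue [J, D, G, L, F, T, E]
Visit J → queue [D, G, L, F, T, E]
Visit D; enqueue P → queue [G, L, F, T, E, P]
Visit G; enqueue I → queue [L, F, T, E, P, I]
Visit L; enqueue H → queue [F, T, E, P, I, H]
Visit F → queue [T, E, P, I, H]
Visit T → queue [E, P, I, H]
Visit E → queue [P, I, H]
Visit P → queue [I, H]
Visit I → queue [H]
Visit H → queue []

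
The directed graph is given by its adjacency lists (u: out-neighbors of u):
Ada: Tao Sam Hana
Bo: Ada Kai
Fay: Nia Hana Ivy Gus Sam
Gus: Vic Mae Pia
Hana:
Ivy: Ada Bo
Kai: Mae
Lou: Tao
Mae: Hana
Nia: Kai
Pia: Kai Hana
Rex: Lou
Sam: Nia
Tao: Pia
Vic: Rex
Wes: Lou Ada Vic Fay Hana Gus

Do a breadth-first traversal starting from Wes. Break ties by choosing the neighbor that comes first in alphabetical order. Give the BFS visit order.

Visit Wes; enqueue Ada, Fay, Gus, Hana, Lou, Vic → queue [Ada, Fay, Gus, Hana, Lou, Vic]
Visit Ada; enqueue Sam, Tao → queue [Fay, Gus, Hana, Lou, Vic, Sam, Tao]
Visit Fay; enqueue Ivy, Nia → queue [Gus, Hana, Lou, Vic, Sam, Tao, Ivy, Nia]
Visit Gus; enqueue Mae, Pia → queue [Hana, Lou, Vic, Sam, Tao, Ivy, Nia, Mae, Pia]
Visit Hana → queue [Lou, Vic, Sam, Tao, Ivy, Nia, Mae, Pia]
Visit Lou → queue [Vic, Sam, Tao, Ivy, Nia, Mae, Pia]
Visit Vic; enqueue Rex → queue [Sam, Tao, Ivy, Nia, Mae, Pia, Rex]
Visit Sam → queue [Tao, Ivy, Nia, Mae, Pia, Rex]
Visit Tao → queue [Ivy, Nia, Mae, Pia, Rex]
Visit Ivy; enqueue Bo → queue [Nia, Mae, Pia, Rex, Bo]
Visit Nia; enqueue Kai → queue [Mae, Pia, Rex, Bo, Kai]
Visit Mae → queue [Pia, Rex, Bo, Kai]
Visit Pia → queue [Rex, Bo, Kai]
Visit Rex → queue [Bo, Kai]
Visit Bo → queue [Kai]
Visit Kai → queue []

Wes, Ada, Fay, Gus, Hana, Lou, Vic, Sam, Tao, Ivy, Nia, Mae, Pia, Rex, Bo, Kai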